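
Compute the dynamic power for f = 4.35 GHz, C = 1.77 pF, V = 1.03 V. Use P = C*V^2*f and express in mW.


Step 1: V^2 = 1.03^2 = 1.0609 V^2
Step 2: P = C*V^2*f = 1.77e-12 F * 1.0609 * 4.35e9 Hz
Step 3: P = 8.16839955e-03 W
Step 4: P = 8.168 mW

8.168


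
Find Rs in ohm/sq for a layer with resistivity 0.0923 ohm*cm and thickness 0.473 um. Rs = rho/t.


Step 1: Convert thickness to cm: t = 0.473 um = 4.7300e-05 cm
Step 2: Rs = rho / t = 0.0923 / 4.7300e-05
Step 3: Rs = 1951.4 ohm/sq

1951.4


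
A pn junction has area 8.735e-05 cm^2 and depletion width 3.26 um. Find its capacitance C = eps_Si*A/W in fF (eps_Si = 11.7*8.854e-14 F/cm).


Step 1: eps_Si = 11.7 * 8.854e-14 = 1.035918e-12 F/cm
Step 2: W in cm = 3.26 * 1e-4 = 3.26e-04 cm
Step 3: C = 1.035918e-12 * 8.735e-05 / 3.26e-04 = 2.775688e-13 F
Step 4: C = 277.57 fF

277.57


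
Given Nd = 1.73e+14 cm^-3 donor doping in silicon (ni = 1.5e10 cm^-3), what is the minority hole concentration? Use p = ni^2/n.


Step 1: Since Nd >> ni, n ≈ Nd = 1.73e+14 cm^-3
Step 2: p = ni^2 / n = (1.5e10)^2 / 1.73e+14
Step 3: p = 2.25e20 / 1.73e+14 = 1.30e+06 cm^-3

1.30e+06


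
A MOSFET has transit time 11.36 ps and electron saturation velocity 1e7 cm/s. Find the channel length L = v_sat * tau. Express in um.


Step 1: tau in seconds = 11.36 ps * 1e-12 = 1.1360e-11 s
Step 2: L = v_sat * tau = 1e7 * 1.1360e-11 = 1.1360e-04 cm
Step 3: L in um = 1.1360e-04 * 1e4 = 1.136 um

1.136


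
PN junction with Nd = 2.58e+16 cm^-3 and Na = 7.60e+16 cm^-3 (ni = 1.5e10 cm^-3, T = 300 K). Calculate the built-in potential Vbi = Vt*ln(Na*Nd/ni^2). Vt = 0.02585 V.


Step 1: Compute Na*Nd/ni^2 = 7.60e+16 * 2.58e+16 / (1.5e10)^2 = 8.7147e+12
Step 2: ln(8.7147e+12) = 29.7960
Step 3: Vbi = 0.02585 * 29.7960 = 0.77 V

0.77


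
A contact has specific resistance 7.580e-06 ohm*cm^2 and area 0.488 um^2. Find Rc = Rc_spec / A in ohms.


Step 1: Convert area to cm^2: 0.488 um^2 = 4.8800e-09 cm^2
Step 2: Rc = Rc_spec / A = 7.580e-06 / 4.8800e-09
Step 3: Rc = 1.55e+03 ohms

1.55e+03


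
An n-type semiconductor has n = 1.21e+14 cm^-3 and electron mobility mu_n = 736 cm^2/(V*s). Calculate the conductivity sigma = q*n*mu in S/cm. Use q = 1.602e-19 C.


Step 1: sigma = q * n * mu
Step 2: sigma = 1.602e-19 * 1.21e+14 * 736
Step 3: sigma = 1.427e-02 S/cm

1.427e-02


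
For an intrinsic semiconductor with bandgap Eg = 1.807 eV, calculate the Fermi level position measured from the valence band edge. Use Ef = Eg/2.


Step 1: For an intrinsic semiconductor, the Fermi level sits at midgap.
Step 2: Ef = Eg / 2 = 1.807 / 2 = 0.9035 eV

0.9035


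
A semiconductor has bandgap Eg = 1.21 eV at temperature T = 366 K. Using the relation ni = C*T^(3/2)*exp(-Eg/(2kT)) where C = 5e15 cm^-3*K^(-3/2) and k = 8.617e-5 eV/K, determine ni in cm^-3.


Step 1: Compute kT = 8.617e-5 * 366 = 0.03153822 eV
Step 2: Exponent = -Eg/(2kT) = -1.21/(2*0.03153822) = -19.18307
Step 3: T^(3/2) = 366^1.5 = 7001.99
Step 4: ni = 5e15 * 7001.99 * exp(-19.18307) = 1.63e+11 cm^-3

1.63e+11


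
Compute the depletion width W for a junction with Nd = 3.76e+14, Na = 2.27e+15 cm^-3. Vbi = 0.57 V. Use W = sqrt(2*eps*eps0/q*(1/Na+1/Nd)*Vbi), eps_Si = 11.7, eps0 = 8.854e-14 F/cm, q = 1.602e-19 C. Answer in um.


Step 1: 1/Na + 1/Nd = 1/2.27e+15 + 1/3.76e+14 = 3.10010e-15
Step 2: 2*eps*eps0/q = 2*11.7*8.854e-14/1.602e-19 = 1.293281e+07
Step 3: W^2 = 1.293281e+07 * 3.10010e-15 * 0.57 = 2.28530e-08
Step 4: W = sqrt(2.28530e-08) = 1.512e-04 cm = 1.512 um

1.512


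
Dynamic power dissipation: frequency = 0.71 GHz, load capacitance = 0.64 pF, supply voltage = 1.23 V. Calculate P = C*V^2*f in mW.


Step 1: V^2 = 1.23^2 = 1.5129 V^2
Step 2: P = C*V^2*f = 0.64e-12 F * 1.5129 * 0.71e9 Hz
Step 3: P = 6.8746176e-04 W
Step 4: P = 0.687 mW

0.687


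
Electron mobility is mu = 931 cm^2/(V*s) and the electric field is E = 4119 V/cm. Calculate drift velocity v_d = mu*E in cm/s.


Step 1: v_d = mu * E
Step 2: v_d = 931 * 4119 = 3834789
Step 3: v_d = 3.83e+06 cm/s

3.83e+06


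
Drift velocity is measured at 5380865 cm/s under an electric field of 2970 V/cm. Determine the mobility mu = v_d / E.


Step 1: mu = v_d / E
Step 2: mu = 5380865 / 2970
Step 3: mu = 1811.74 cm^2/(V*s)

1811.74


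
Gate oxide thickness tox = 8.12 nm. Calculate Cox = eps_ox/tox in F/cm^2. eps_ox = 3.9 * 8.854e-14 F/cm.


Step 1: eps_ox = 3.9 * 8.854e-14 = 3.45306e-13 F/cm
Step 2: tox in cm = 8.12 nm * 1e-7 = 8.1200e-07 cm
Step 3: Cox = 3.45306e-13 / 8.1200e-07 = 4.25e-07 F/cm^2

4.25e-07


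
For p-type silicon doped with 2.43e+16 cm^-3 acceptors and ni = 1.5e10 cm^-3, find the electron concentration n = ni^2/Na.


Step 1: Majority hole concentration p ≈ Na = 2.43e+16 cm^-3
Step 2: n = ni^2 / Na = (1.5e10)^2 / 2.43e+16
Step 3: n = 9.26e+03 cm^-3

9.26e+03


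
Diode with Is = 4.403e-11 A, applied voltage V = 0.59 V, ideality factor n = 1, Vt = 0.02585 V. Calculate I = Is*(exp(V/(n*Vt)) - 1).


Step 1: V/(n*Vt) = 0.59/(1*0.02585) = 22.8240
Step 2: exp(22.8240) = 8.1722e+09
Step 3: I = 4.403e-11 * (8.1722e+09 - 1) = 3.60e-01 A

3.60e-01


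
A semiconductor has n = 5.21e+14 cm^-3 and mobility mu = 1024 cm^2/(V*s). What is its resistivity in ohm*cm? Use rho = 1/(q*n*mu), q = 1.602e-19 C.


Step 1: sigma = q * n * mu = 1.602e-19 * 5.21e+14 * 1024 = 8.54673e-02 S/cm
Step 2: rho = 1 / sigma = 1 / 8.54673e-02 = 11.7 ohm*cm

11.7


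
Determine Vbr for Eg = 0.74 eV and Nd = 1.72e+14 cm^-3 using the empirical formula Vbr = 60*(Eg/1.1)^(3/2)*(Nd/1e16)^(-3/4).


Step 1: Eg/1.1 = 0.74/1.1 = 0.672727
Step 2: (Eg/1.1)^1.5 = 0.672727^1.5 = 0.551770
Step 3: (Nd/1e16)^(-0.75) = (0.0172)^(-0.75) = 21.054923
Step 4: Vbr = 60 * 0.551770 * 21.054923 = 697.0 V

697.0


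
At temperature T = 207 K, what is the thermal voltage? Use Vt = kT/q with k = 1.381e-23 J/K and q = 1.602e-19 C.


Step 1: kT = 1.381e-23 * 207 = 2.85867e-21 J
Step 2: Vt = kT/q = 2.85867e-21 / 1.602e-19
Step 3: Vt = 0.01784 V

0.01784


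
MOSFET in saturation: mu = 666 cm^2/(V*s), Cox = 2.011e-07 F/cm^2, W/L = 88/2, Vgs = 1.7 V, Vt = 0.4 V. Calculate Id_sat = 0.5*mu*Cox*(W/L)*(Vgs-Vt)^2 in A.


Step 1: Overdrive voltage Vov = Vgs - Vt = 1.7 - 0.4 = 1.3 V
Step 2: W/L = 88/2 = 44
Step 3: Id = 0.5 * 666 * 2.011e-07 * 44 * 1.3^2
Step 4: Id = 4.98e-03 A

4.98e-03


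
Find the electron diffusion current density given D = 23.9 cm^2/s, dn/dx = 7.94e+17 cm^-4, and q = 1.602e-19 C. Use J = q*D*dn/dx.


Step 1: J = q * D * (dn/dx)
Step 2: J = 1.602e-19 * 23.9 * 7.94e+17
Step 3: J = 3.04e+00 A/cm^2

3.04e+00


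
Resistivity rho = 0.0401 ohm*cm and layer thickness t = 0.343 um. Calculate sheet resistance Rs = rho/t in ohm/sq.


Step 1: Convert thickness to cm: t = 0.343 um = 3.4300e-05 cm
Step 2: Rs = rho / t = 0.0401 / 3.4300e-05
Step 3: Rs = 1169.1 ohm/sq

1169.1


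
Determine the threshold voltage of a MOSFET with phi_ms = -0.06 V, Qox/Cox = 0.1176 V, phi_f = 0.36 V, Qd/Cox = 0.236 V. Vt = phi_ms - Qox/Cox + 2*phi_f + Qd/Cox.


Step 1: Vt = phi_ms - Qox/Cox + 2*phi_f + Qd/Cox
Step 2: Vt = -0.06 - 0.1176 + 2*0.36 + 0.236
Step 3: Vt = -0.06 - 0.1176 + 0.72 + 0.236
Step 4: Vt = 0.7784 V

0.7784


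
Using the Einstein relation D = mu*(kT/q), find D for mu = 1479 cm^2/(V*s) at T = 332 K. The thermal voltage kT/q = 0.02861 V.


Step 1: D = mu * (kT/q)
Step 2: D = 1479 * 0.02861
Step 3: D = 42.31 cm^2/s

42.31


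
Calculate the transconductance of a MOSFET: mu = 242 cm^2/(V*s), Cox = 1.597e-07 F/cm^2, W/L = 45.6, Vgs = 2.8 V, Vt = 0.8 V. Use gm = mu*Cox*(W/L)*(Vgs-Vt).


Step 1: Vov = Vgs - Vt = 2.8 - 0.8 = 2.0 V
Step 2: gm = mu * Cox * (W/L) * Vov
Step 3: gm = 242 * 1.597e-07 * 45.6 * 2.0 = 3.52e-03 S

3.52e-03


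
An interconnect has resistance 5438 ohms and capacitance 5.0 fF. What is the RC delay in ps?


Step 1: tau = R * C
Step 2: tau = 5438 * 5.0 fF = 5438 * 5.0e-15 F
Step 3: tau = 2.719e-11 s = 27.19 ps

27.19


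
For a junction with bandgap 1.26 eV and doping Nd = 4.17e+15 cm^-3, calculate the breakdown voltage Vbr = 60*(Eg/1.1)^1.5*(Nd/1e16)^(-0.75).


Step 1: Eg/1.1 = 1.26/1.1 = 1.145455
Step 2: (Eg/1.1)^1.5 = 1.145455^1.5 = 1.225934
Step 3: (Nd/1e16)^(-0.75) = (0.417)^(-0.75) = 1.927072
Step 4: Vbr = 60 * 1.225934 * 1.927072 = 141.7 V

141.7


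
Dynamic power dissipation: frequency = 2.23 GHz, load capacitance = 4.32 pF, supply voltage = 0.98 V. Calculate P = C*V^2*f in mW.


Step 1: V^2 = 0.98^2 = 0.9604 V^2
Step 2: P = C*V^2*f = 4.32e-12 F * 0.9604 * 2.23e9 Hz
Step 3: P = 9.25210944e-03 W
Step 4: P = 9.252 mW

9.252


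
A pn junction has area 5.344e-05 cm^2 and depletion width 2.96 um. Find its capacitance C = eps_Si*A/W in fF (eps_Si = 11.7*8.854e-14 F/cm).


Step 1: eps_Si = 11.7 * 8.854e-14 = 1.035918e-12 F/cm
Step 2: W in cm = 2.96 * 1e-4 = 2.96e-04 cm
Step 3: C = 1.035918e-12 * 5.344e-05 / 2.96e-04 = 1.870252e-13 F
Step 4: C = 187.03 fF

187.03


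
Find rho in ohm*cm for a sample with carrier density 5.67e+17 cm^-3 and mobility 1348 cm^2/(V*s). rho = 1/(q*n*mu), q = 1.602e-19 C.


Step 1: sigma = q * n * mu = 1.602e-19 * 5.67e+17 * 1348 = 1.22443e+02 S/cm
Step 2: rho = 1 / sigma = 1 / 1.22443e+02 = 0.008167 ohm*cm

0.008167


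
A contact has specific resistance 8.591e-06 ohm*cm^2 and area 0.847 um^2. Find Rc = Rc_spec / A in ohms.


Step 1: Convert area to cm^2: 0.847 um^2 = 8.4700e-09 cm^2
Step 2: Rc = Rc_spec / A = 8.591e-06 / 8.4700e-09
Step 3: Rc = 1.01e+03 ohms

1.01e+03


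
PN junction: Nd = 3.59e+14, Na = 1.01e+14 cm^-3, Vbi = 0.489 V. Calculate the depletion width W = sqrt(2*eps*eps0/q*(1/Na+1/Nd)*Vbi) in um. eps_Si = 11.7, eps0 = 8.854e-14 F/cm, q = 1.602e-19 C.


Step 1: 1/Na + 1/Nd = 1/1.01e+14 + 1/3.59e+14 = 1.26865e-14
Step 2: 2*eps*eps0/q = 2*11.7*8.854e-14/1.602e-19 = 1.293281e+07
Step 3: W^2 = 1.293281e+07 * 1.26865e-14 * 0.489 = 8.02313e-08
Step 4: W = sqrt(8.02313e-08) = 2.833e-04 cm = 2.833 um

2.833


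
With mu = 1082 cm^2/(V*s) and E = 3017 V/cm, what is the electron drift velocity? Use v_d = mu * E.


Step 1: v_d = mu * E
Step 2: v_d = 1082 * 3017 = 3264394
Step 3: v_d = 3.26e+06 cm/s

3.26e+06


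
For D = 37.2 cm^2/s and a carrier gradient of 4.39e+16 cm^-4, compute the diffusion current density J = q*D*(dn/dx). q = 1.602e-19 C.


Step 1: J = q * D * (dn/dx)
Step 2: J = 1.602e-19 * 37.2 * 4.39e+16
Step 3: J = 2.62e-01 A/cm^2

2.62e-01


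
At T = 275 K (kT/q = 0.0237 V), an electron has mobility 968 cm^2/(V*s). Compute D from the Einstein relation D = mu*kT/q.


Step 1: D = mu * (kT/q)
Step 2: D = 968 * 0.0237
Step 3: D = 22.94 cm^2/s

22.94


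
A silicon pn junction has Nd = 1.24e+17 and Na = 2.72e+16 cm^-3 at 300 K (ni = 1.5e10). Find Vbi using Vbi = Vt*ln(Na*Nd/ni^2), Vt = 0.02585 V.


Step 1: Compute Na*Nd/ni^2 = 2.72e+16 * 1.24e+17 / (1.5e10)^2 = 1.4990e+13
Step 2: ln(1.4990e+13) = 30.3384
Step 3: Vbi = 0.02585 * 30.3384 = 0.784 V

0.784


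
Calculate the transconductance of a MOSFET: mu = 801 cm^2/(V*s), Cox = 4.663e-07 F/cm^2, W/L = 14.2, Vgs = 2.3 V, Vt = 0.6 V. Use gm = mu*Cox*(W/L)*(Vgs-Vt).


Step 1: Vov = Vgs - Vt = 2.3 - 0.6 = 1.7 V
Step 2: gm = mu * Cox * (W/L) * Vov
Step 3: gm = 801 * 4.663e-07 * 14.2 * 1.7 = 9.02e-03 S

9.02e-03


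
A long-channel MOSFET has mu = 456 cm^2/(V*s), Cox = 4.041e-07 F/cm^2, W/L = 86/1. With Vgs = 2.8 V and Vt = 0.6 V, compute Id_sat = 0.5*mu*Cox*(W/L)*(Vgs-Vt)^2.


Step 1: Overdrive voltage Vov = Vgs - Vt = 2.8 - 0.6 = 2.2 V
Step 2: W/L = 86/1 = 86
Step 3: Id = 0.5 * 456 * 4.041e-07 * 86 * 2.2^2
Step 4: Id = 3.84e-02 A

3.84e-02


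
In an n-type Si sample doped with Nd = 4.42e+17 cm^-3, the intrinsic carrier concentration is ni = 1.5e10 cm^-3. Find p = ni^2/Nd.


Step 1: Since Nd >> ni, n ≈ Nd = 4.42e+17 cm^-3
Step 2: p = ni^2 / n = (1.5e10)^2 / 4.42e+17
Step 3: p = 2.25e20 / 4.42e+17 = 5.09e+02 cm^-3

5.09e+02


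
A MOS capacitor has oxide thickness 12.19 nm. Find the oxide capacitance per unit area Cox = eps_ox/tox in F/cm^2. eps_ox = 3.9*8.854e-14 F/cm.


Step 1: eps_ox = 3.9 * 8.854e-14 = 3.45306e-13 F/cm
Step 2: tox in cm = 12.19 nm * 1e-7 = 1.2190e-06 cm
Step 3: Cox = 3.45306e-13 / 1.2190e-06 = 2.83e-07 F/cm^2

2.83e-07


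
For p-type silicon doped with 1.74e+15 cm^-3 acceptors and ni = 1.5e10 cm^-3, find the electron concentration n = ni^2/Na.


Step 1: Majority hole concentration p ≈ Na = 1.74e+15 cm^-3
Step 2: n = ni^2 / Na = (1.5e10)^2 / 1.74e+15
Step 3: n = 1.29e+05 cm^-3

1.29e+05


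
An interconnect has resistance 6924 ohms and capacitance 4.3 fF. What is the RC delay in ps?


Step 1: tau = R * C
Step 2: tau = 6924 * 4.3 fF = 6924 * 4.3e-15 F
Step 3: tau = 2.97732e-11 s = 29.7732 ps

29.7732


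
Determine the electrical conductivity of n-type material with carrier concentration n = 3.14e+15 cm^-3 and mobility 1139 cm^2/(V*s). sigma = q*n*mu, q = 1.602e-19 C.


Step 1: sigma = q * n * mu
Step 2: sigma = 1.602e-19 * 3.14e+15 * 1139
Step 3: sigma = 5.729e-01 S/cm

5.729e-01


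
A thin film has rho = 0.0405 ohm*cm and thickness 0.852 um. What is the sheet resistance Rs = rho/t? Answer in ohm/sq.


Step 1: Convert thickness to cm: t = 0.852 um = 8.5200e-05 cm
Step 2: Rs = rho / t = 0.0405 / 8.5200e-05
Step 3: Rs = 475.4 ohm/sq

475.4


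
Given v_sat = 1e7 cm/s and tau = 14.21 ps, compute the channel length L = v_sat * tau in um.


Step 1: tau in seconds = 14.21 ps * 1e-12 = 1.4210e-11 s
Step 2: L = v_sat * tau = 1e7 * 1.4210e-11 = 1.4210e-04 cm
Step 3: L in um = 1.4210e-04 * 1e4 = 1.421 um

1.421


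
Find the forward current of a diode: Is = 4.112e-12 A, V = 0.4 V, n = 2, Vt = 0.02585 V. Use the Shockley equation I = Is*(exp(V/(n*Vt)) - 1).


Step 1: V/(n*Vt) = 0.4/(2*0.02585) = 7.7369
Step 2: exp(7.7369) = 2.2914e+03
Step 3: I = 4.112e-12 * (2.2914e+03 - 1) = 9.42e-09 A

9.42e-09


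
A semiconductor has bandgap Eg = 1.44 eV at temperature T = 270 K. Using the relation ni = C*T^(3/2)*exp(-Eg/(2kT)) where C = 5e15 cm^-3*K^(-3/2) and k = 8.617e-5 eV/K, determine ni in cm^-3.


Step 1: Compute kT = 8.617e-5 * 270 = 0.0232659 eV
Step 2: Exponent = -Eg/(2kT) = -1.44/(2*0.0232659) = -30.94658
Step 3: T^(3/2) = 270^1.5 = 4436.55
Step 4: ni = 5e15 * 4436.55 * exp(-30.94658) = 8.06e+05 cm^-3

8.06e+05


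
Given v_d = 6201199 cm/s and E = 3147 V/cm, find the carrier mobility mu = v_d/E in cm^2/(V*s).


Step 1: mu = v_d / E
Step 2: mu = 6201199 / 3147
Step 3: mu = 1970.51 cm^2/(V*s)

1970.51


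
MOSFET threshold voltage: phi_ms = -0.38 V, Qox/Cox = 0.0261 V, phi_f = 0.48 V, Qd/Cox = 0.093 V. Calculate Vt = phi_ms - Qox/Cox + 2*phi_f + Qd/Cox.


Step 1: Vt = phi_ms - Qox/Cox + 2*phi_f + Qd/Cox
Step 2: Vt = -0.38 - 0.0261 + 2*0.48 + 0.093
Step 3: Vt = -0.38 - 0.0261 + 0.96 + 0.093
Step 4: Vt = 0.6469 V

0.6469


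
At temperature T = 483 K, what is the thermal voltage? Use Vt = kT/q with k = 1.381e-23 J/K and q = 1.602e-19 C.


Step 1: kT = 1.381e-23 * 483 = 6.67023e-21 J
Step 2: Vt = kT/q = 6.67023e-21 / 1.602e-19
Step 3: Vt = 0.04164 V

0.04164


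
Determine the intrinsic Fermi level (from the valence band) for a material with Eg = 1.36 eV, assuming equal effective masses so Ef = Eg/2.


Step 1: For an intrinsic semiconductor, the Fermi level sits at midgap.
Step 2: Ef = Eg / 2 = 1.36 / 2 = 0.68 eV

0.68


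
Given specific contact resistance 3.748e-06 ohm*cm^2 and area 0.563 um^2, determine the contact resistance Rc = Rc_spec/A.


Step 1: Convert area to cm^2: 0.563 um^2 = 5.6300e-09 cm^2
Step 2: Rc = Rc_spec / A = 3.748e-06 / 5.6300e-09
Step 3: Rc = 6.66e+02 ohms

6.66e+02


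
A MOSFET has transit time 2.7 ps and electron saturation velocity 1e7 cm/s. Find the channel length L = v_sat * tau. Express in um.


Step 1: tau in seconds = 2.7 ps * 1e-12 = 2.7000e-12 s
Step 2: L = v_sat * tau = 1e7 * 2.7000e-12 = 2.7000e-05 cm
Step 3: L in um = 2.7000e-05 * 1e4 = 0.27 um

0.27


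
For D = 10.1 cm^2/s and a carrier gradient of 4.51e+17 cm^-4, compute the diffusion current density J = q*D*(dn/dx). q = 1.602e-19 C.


Step 1: J = q * D * (dn/dx)
Step 2: J = 1.602e-19 * 10.1 * 4.51e+17
Step 3: J = 7.30e-01 A/cm^2

7.30e-01


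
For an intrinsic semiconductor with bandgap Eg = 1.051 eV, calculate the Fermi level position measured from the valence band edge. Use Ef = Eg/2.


Step 1: For an intrinsic semiconductor, the Fermi level sits at midgap.
Step 2: Ef = Eg / 2 = 1.051 / 2 = 0.5255 eV

0.5255


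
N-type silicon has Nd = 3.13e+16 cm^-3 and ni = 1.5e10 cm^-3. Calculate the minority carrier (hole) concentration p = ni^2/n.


Step 1: Since Nd >> ni, n ≈ Nd = 3.13e+16 cm^-3
Step 2: p = ni^2 / n = (1.5e10)^2 / 3.13e+16
Step 3: p = 2.25e20 / 3.13e+16 = 7.19e+03 cm^-3

7.19e+03


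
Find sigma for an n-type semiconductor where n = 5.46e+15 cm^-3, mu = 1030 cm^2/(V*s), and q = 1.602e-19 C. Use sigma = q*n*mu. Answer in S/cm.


Step 1: sigma = q * n * mu
Step 2: sigma = 1.602e-19 * 5.46e+15 * 1030
Step 3: sigma = 9.009e-01 S/cm

9.009e-01


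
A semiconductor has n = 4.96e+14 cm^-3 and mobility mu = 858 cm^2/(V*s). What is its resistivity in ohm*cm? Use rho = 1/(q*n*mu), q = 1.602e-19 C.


Step 1: sigma = q * n * mu = 1.602e-19 * 4.96e+14 * 858 = 6.81760e-02 S/cm
Step 2: rho = 1 / sigma = 1 / 6.81760e-02 = 14.67 ohm*cm

14.67


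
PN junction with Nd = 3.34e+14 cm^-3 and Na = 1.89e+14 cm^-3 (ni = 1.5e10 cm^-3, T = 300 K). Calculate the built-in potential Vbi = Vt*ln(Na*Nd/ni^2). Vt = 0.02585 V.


Step 1: Compute Na*Nd/ni^2 = 1.89e+14 * 3.34e+14 / (1.5e10)^2 = 2.8056e+08
Step 2: ln(2.8056e+08) = 19.4523
Step 3: Vbi = 0.02585 * 19.4523 = 0.503 V

0.503


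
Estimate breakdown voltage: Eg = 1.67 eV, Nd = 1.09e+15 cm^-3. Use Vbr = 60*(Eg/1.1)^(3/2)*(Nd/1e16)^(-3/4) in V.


Step 1: Eg/1.1 = 1.67/1.1 = 1.518182
Step 2: (Eg/1.1)^1.5 = 1.518182^1.5 = 1.870621
Step 3: (Nd/1e16)^(-0.75) = (0.109)^(-0.75) = 5.271450
Step 4: Vbr = 60 * 1.870621 * 5.271450 = 591.7 V

591.7


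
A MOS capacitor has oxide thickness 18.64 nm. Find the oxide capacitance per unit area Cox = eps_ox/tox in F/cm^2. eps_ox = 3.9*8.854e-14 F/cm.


Step 1: eps_ox = 3.9 * 8.854e-14 = 3.45306e-13 F/cm
Step 2: tox in cm = 18.64 nm * 1e-7 = 1.8640e-06 cm
Step 3: Cox = 3.45306e-13 / 1.8640e-06 = 1.85e-07 F/cm^2

1.85e-07


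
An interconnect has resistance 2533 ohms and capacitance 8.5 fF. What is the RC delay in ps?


Step 1: tau = R * C
Step 2: tau = 2533 * 8.5 fF = 2533 * 8.5e-15 F
Step 3: tau = 2.15305e-11 s = 21.5305 ps

21.5305


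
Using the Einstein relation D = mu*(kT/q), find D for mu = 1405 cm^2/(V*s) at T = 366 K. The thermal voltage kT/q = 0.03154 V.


Step 1: D = mu * (kT/q)
Step 2: D = 1405 * 0.03154
Step 3: D = 44.31 cm^2/s

44.31


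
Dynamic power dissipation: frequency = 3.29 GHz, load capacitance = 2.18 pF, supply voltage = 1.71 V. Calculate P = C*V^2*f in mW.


Step 1: V^2 = 1.71^2 = 2.9241 V^2
Step 2: P = C*V^2*f = 2.18e-12 F * 2.9241 * 3.29e9 Hz
Step 3: P = 2.097223002e-02 W
Step 4: P = 20.972 mW

20.972


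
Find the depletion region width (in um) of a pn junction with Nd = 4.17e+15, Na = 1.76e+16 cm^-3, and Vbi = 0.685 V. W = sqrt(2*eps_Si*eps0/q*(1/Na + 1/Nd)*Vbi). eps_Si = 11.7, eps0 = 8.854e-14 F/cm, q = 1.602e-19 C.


Step 1: 1/Na + 1/Nd = 1/1.76e+16 + 1/4.17e+15 = 2.96626e-16
Step 2: 2*eps*eps0/q = 2*11.7*8.854e-14/1.602e-19 = 1.293281e+07
Step 3: W^2 = 1.293281e+07 * 2.96626e-16 * 0.685 = 2.62780e-09
Step 4: W = sqrt(2.62780e-09) = 5.126e-05 cm = 0.5126 um

0.5126


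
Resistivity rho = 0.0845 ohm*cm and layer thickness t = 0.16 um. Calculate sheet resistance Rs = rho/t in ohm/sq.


Step 1: Convert thickness to cm: t = 0.16 um = 1.6000e-05 cm
Step 2: Rs = rho / t = 0.0845 / 1.6000e-05
Step 3: Rs = 5281.3 ohm/sq

5281.3


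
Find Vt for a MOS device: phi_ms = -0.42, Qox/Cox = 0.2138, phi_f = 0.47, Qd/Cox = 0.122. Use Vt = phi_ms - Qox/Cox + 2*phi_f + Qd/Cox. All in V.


Step 1: Vt = phi_ms - Qox/Cox + 2*phi_f + Qd/Cox
Step 2: Vt = -0.42 - 0.2138 + 2*0.47 + 0.122
Step 3: Vt = -0.42 - 0.2138 + 0.94 + 0.122
Step 4: Vt = 0.4282 V

0.4282


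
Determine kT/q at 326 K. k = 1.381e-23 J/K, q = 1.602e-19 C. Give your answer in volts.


Step 1: kT = 1.381e-23 * 326 = 4.50206e-21 J
Step 2: Vt = kT/q = 4.50206e-21 / 1.602e-19
Step 3: Vt = 0.0281 V

0.0281


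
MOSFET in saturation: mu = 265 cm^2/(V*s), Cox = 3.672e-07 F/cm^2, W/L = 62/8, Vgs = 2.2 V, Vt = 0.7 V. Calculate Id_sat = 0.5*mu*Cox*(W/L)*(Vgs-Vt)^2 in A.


Step 1: Overdrive voltage Vov = Vgs - Vt = 2.2 - 0.7 = 1.5 V
Step 2: W/L = 62/8 = 7.75
Step 3: Id = 0.5 * 265 * 3.672e-07 * 7.75 * 1.5^2
Step 4: Id = 8.48e-04 A

8.48e-04


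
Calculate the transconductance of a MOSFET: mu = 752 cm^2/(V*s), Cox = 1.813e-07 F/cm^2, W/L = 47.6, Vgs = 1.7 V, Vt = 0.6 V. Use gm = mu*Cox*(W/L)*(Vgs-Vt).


Step 1: Vov = Vgs - Vt = 1.7 - 0.6 = 1.1 V
Step 2: gm = mu * Cox * (W/L) * Vov
Step 3: gm = 752 * 1.813e-07 * 47.6 * 1.1 = 7.14e-03 S

7.14e-03


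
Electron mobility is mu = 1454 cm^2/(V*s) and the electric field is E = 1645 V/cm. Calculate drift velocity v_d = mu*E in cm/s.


Step 1: v_d = mu * E
Step 2: v_d = 1454 * 1645 = 2391830
Step 3: v_d = 2.39e+06 cm/s

2.39e+06


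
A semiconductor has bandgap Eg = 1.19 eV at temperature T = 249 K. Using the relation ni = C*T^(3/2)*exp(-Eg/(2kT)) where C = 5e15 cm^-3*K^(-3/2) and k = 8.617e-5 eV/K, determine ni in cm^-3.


Step 1: Compute kT = 8.617e-5 * 249 = 0.02145633 eV
Step 2: Exponent = -Eg/(2kT) = -1.19/(2*0.02145633) = -27.73074
Step 3: T^(3/2) = 249^1.5 = 3929.15
Step 4: ni = 5e15 * 3929.15 * exp(-27.73074) = 1.78e+07 cm^-3

1.78e+07


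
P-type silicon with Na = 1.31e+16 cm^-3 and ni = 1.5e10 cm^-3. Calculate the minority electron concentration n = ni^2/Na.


Step 1: Majority hole concentration p ≈ Na = 1.31e+16 cm^-3
Step 2: n = ni^2 / Na = (1.5e10)^2 / 1.31e+16
Step 3: n = 1.72e+04 cm^-3

1.72e+04


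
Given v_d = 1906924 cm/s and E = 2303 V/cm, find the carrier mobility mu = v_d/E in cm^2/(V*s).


Step 1: mu = v_d / E
Step 2: mu = 1906924 / 2303
Step 3: mu = 828.02 cm^2/(V*s)

828.02


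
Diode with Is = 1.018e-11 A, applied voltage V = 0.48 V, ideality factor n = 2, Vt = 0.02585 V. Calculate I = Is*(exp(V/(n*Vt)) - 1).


Step 1: V/(n*Vt) = 0.48/(2*0.02585) = 9.2843
Step 2: exp(9.2843) = 1.0768e+04
Step 3: I = 1.018e-11 * (1.0768e+04 - 1) = 1.10e-07 A

1.10e-07


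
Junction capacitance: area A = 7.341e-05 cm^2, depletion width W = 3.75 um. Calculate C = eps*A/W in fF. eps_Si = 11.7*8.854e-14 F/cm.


Step 1: eps_Si = 11.7 * 8.854e-14 = 1.035918e-12 F/cm
Step 2: W in cm = 3.75 * 1e-4 = 3.75e-04 cm
Step 3: C = 1.035918e-12 * 7.341e-05 / 3.75e-04 = 2.027913e-13 F
Step 4: C = 202.79 fF

202.79


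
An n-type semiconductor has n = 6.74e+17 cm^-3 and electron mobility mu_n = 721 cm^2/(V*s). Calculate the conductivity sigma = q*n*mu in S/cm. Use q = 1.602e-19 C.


Step 1: sigma = q * n * mu
Step 2: sigma = 1.602e-19 * 6.74e+17 * 721
Step 3: sigma = 7.785e+01 S/cm

7.785e+01


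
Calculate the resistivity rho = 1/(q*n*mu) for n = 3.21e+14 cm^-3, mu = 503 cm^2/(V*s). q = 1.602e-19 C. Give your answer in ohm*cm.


Step 1: sigma = q * n * mu = 1.602e-19 * 3.21e+14 * 503 = 2.58664e-02 S/cm
Step 2: rho = 1 / sigma = 1 / 2.58664e-02 = 38.66 ohm*cm

38.66


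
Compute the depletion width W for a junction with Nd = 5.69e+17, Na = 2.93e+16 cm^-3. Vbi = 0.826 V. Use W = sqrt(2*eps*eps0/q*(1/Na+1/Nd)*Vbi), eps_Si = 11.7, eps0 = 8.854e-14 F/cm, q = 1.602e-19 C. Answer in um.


Step 1: 1/Na + 1/Nd = 1/2.93e+16 + 1/5.69e+17 = 3.58872e-17
Step 2: 2*eps*eps0/q = 2*11.7*8.854e-14/1.602e-19 = 1.293281e+07
Step 3: W^2 = 1.293281e+07 * 3.58872e-17 * 0.826 = 3.83365e-10
Step 4: W = sqrt(3.83365e-10) = 1.958e-05 cm = 0.1958 um

0.1958


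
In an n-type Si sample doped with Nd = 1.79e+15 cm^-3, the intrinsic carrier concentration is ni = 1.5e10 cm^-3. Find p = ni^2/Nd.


Step 1: Since Nd >> ni, n ≈ Nd = 1.79e+15 cm^-3
Step 2: p = ni^2 / n = (1.5e10)^2 / 1.79e+15
Step 3: p = 2.25e20 / 1.79e+15 = 1.26e+05 cm^-3

1.26e+05


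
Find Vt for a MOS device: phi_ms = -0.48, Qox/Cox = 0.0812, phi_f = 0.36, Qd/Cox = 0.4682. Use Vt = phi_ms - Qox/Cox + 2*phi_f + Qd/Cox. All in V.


Step 1: Vt = phi_ms - Qox/Cox + 2*phi_f + Qd/Cox
Step 2: Vt = -0.48 - 0.0812 + 2*0.36 + 0.4682
Step 3: Vt = -0.48 - 0.0812 + 0.72 + 0.4682
Step 4: Vt = 0.627 V

0.627


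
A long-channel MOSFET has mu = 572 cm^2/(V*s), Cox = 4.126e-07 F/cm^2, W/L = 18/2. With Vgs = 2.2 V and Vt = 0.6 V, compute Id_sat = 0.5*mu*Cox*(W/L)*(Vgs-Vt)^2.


Step 1: Overdrive voltage Vov = Vgs - Vt = 2.2 - 0.6 = 1.6 V
Step 2: W/L = 18/2 = 9
Step 3: Id = 0.5 * 572 * 4.126e-07 * 9 * 1.6^2
Step 4: Id = 2.72e-03 A

2.72e-03


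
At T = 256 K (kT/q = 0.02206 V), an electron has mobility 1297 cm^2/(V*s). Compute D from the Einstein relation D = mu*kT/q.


Step 1: D = mu * (kT/q)
Step 2: D = 1297 * 0.02206
Step 3: D = 28.61 cm^2/s

28.61


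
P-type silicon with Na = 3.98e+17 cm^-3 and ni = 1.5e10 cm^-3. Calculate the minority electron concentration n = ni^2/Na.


Step 1: Majority hole concentration p ≈ Na = 3.98e+17 cm^-3
Step 2: n = ni^2 / Na = (1.5e10)^2 / 3.98e+17
Step 3: n = 5.65e+02 cm^-3

5.65e+02


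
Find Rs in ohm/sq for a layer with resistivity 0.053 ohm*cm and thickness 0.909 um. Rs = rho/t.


Step 1: Convert thickness to cm: t = 0.909 um = 9.0900e-05 cm
Step 2: Rs = rho / t = 0.053 / 9.0900e-05
Step 3: Rs = 583.1 ohm/sq

583.1


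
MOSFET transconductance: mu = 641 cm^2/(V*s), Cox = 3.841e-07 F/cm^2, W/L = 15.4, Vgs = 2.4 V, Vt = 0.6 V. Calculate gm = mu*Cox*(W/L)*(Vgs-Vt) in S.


Step 1: Vov = Vgs - Vt = 2.4 - 0.6 = 1.8 V
Step 2: gm = mu * Cox * (W/L) * Vov
Step 3: gm = 641 * 3.841e-07 * 15.4 * 1.8 = 6.82e-03 S

6.82e-03


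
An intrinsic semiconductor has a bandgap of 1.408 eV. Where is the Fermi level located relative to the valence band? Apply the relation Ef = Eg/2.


Step 1: For an intrinsic semiconductor, the Fermi level sits at midgap.
Step 2: Ef = Eg / 2 = 1.408 / 2 = 0.704 eV

0.704


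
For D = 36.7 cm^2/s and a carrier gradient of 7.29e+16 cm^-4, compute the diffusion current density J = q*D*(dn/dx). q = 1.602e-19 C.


Step 1: J = q * D * (dn/dx)
Step 2: J = 1.602e-19 * 36.7 * 7.29e+16
Step 3: J = 4.29e-01 A/cm^2

4.29e-01


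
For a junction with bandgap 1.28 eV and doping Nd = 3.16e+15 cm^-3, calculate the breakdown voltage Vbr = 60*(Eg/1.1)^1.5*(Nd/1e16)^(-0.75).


Step 1: Eg/1.1 = 1.28/1.1 = 1.163636
Step 2: (Eg/1.1)^1.5 = 1.163636^1.5 = 1.255237
Step 3: (Nd/1e16)^(-0.75) = (0.316)^(-0.75) = 2.372656
Step 4: Vbr = 60 * 1.255237 * 2.372656 = 178.7 V

178.7


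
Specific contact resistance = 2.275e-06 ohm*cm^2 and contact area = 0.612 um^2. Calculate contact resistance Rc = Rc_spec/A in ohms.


Step 1: Convert area to cm^2: 0.612 um^2 = 6.1200e-09 cm^2
Step 2: Rc = Rc_spec / A = 2.275e-06 / 6.1200e-09
Step 3: Rc = 3.72e+02 ohms

3.72e+02


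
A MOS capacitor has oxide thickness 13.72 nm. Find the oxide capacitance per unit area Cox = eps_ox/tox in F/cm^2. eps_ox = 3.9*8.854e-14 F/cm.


Step 1: eps_ox = 3.9 * 8.854e-14 = 3.45306e-13 F/cm
Step 2: tox in cm = 13.72 nm * 1e-7 = 1.3720e-06 cm
Step 3: Cox = 3.45306e-13 / 1.3720e-06 = 2.52e-07 F/cm^2

2.52e-07


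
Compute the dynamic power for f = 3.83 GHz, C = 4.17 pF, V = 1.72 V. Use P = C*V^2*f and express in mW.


Step 1: V^2 = 1.72^2 = 2.9584 V^2
Step 2: P = C*V^2*f = 4.17e-12 F * 2.9584 * 3.83e9 Hz
Step 3: P = 4.724890224e-02 W
Step 4: P = 47.249 mW

47.249


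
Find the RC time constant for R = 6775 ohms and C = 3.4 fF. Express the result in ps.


Step 1: tau = R * C
Step 2: tau = 6775 * 3.4 fF = 6775 * 3.4e-15 F
Step 3: tau = 2.3035e-11 s = 23.035 ps

23.035


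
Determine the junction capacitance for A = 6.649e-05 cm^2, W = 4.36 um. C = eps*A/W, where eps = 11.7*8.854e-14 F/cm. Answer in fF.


Step 1: eps_Si = 11.7 * 8.854e-14 = 1.035918e-12 F/cm
Step 2: W in cm = 4.36 * 1e-4 = 4.36e-04 cm
Step 3: C = 1.035918e-12 * 6.649e-05 / 4.36e-04 = 1.579775e-13 F
Step 4: C = 157.98 fF

157.98


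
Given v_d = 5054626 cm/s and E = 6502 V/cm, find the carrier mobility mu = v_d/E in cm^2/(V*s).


Step 1: mu = v_d / E
Step 2: mu = 5054626 / 6502
Step 3: mu = 777.4 cm^2/(V*s)

777.4


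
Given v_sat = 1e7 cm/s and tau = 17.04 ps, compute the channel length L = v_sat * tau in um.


Step 1: tau in seconds = 17.04 ps * 1e-12 = 1.7040e-11 s
Step 2: L = v_sat * tau = 1e7 * 1.7040e-11 = 1.7040e-04 cm
Step 3: L in um = 1.7040e-04 * 1e4 = 1.704 um

1.704


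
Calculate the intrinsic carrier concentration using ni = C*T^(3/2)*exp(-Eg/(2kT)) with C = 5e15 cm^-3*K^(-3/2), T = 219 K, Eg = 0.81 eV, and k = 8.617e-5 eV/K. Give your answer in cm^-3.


Step 1: Compute kT = 8.617e-5 * 219 = 0.01887123 eV
Step 2: Exponent = -Eg/(2kT) = -0.81/(2*0.01887123) = -21.46124
Step 3: T^(3/2) = 219^1.5 = 3240.90
Step 4: ni = 5e15 * 3240.90 * exp(-21.46124) = 7.75e+09 cm^-3

7.75e+09


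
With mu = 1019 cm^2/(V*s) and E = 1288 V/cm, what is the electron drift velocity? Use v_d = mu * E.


Step 1: v_d = mu * E
Step 2: v_d = 1019 * 1288 = 1312472
Step 3: v_d = 1.31e+06 cm/s

1.31e+06


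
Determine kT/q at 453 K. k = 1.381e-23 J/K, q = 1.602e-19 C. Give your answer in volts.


Step 1: kT = 1.381e-23 * 453 = 6.25593e-21 J
Step 2: Vt = kT/q = 6.25593e-21 / 1.602e-19
Step 3: Vt = 0.03905 V

0.03905


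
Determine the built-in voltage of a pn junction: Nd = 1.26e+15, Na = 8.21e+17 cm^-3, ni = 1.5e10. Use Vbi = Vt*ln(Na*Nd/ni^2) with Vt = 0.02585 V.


Step 1: Compute Na*Nd/ni^2 = 8.21e+17 * 1.26e+15 / (1.5e10)^2 = 4.5976e+12
Step 2: ln(4.5976e+12) = 29.1566
Step 3: Vbi = 0.02585 * 29.1566 = 0.754 V

0.754


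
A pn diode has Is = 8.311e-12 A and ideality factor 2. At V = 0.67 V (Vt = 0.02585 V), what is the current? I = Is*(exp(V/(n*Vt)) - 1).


Step 1: V/(n*Vt) = 0.67/(2*0.02585) = 12.9594
Step 2: exp(12.9594) = 4.2481e+05
Step 3: I = 8.311e-12 * (4.2481e+05 - 1) = 3.53e-06 A

3.53e-06


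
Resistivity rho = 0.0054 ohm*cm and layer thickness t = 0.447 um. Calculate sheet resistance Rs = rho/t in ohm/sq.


Step 1: Convert thickness to cm: t = 0.447 um = 4.4700e-05 cm
Step 2: Rs = rho / t = 0.0054 / 4.4700e-05
Step 3: Rs = 120.8 ohm/sq

120.8


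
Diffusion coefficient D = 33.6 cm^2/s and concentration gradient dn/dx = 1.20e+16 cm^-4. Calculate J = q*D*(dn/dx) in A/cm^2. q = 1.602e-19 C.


Step 1: J = q * D * (dn/dx)
Step 2: J = 1.602e-19 * 33.6 * 1.20e+16
Step 3: J = 6.46e-02 A/cm^2

6.46e-02


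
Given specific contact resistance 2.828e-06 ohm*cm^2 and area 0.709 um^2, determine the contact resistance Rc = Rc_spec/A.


Step 1: Convert area to cm^2: 0.709 um^2 = 7.0900e-09 cm^2
Step 2: Rc = Rc_spec / A = 2.828e-06 / 7.0900e-09
Step 3: Rc = 3.99e+02 ohms

3.99e+02


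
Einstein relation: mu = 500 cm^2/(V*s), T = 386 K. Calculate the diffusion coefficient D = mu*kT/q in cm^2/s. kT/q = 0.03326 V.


Step 1: D = mu * (kT/q)
Step 2: D = 500 * 0.03326
Step 3: D = 16.63 cm^2/s

16.63


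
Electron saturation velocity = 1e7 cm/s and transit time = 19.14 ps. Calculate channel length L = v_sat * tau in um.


Step 1: tau in seconds = 19.14 ps * 1e-12 = 1.9140e-11 s
Step 2: L = v_sat * tau = 1e7 * 1.9140e-11 = 1.9140e-04 cm
Step 3: L in um = 1.9140e-04 * 1e4 = 1.914 um

1.914


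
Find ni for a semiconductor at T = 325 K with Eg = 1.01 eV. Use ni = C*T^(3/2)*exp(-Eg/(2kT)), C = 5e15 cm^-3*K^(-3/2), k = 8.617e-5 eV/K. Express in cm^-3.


Step 1: Compute kT = 8.617e-5 * 325 = 0.02800525 eV
Step 2: Exponent = -Eg/(2kT) = -1.01/(2*0.02800525) = -18.03233
Step 3: T^(3/2) = 325^1.5 = 5859.02
Step 4: ni = 5e15 * 5859.02 * exp(-18.03233) = 4.32e+11 cm^-3

4.32e+11


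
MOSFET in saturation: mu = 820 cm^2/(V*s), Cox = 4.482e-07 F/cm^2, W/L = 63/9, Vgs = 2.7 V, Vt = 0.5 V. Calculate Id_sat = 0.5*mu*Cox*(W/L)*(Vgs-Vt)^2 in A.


Step 1: Overdrive voltage Vov = Vgs - Vt = 2.7 - 0.5 = 2.2 V
Step 2: W/L = 63/9 = 7
Step 3: Id = 0.5 * 820 * 4.482e-07 * 7 * 2.2^2
Step 4: Id = 6.23e-03 A

6.23e-03


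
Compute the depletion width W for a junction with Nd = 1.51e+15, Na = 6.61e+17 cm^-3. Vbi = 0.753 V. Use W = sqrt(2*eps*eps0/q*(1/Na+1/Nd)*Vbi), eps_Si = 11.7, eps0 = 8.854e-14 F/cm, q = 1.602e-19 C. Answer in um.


Step 1: 1/Na + 1/Nd = 1/6.61e+17 + 1/1.51e+15 = 6.63765e-16
Step 2: 2*eps*eps0/q = 2*11.7*8.854e-14/1.602e-19 = 1.293281e+07
Step 3: W^2 = 1.293281e+07 * 6.63765e-16 * 0.753 = 6.46401e-09
Step 4: W = sqrt(6.46401e-09) = 8.040e-05 cm = 0.804 um

0.804


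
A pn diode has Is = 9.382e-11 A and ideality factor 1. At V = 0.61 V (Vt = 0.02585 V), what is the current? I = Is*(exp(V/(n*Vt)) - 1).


Step 1: V/(n*Vt) = 0.61/(1*0.02585) = 23.5977
Step 2: exp(23.5977) = 1.7715e+10
Step 3: I = 9.382e-11 * (1.7715e+10 - 1) = 1.66e+00 A

1.66e+00


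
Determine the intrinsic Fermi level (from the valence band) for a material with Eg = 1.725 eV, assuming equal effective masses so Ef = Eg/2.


Step 1: For an intrinsic semiconductor, the Fermi level sits at midgap.
Step 2: Ef = Eg / 2 = 1.725 / 2 = 0.8625 eV

0.8625


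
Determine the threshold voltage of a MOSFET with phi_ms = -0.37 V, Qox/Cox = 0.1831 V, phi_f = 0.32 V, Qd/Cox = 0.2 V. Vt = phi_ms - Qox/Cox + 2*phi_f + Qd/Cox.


Step 1: Vt = phi_ms - Qox/Cox + 2*phi_f + Qd/Cox
Step 2: Vt = -0.37 - 0.1831 + 2*0.32 + 0.2
Step 3: Vt = -0.37 - 0.1831 + 0.64 + 0.2
Step 4: Vt = 0.2869 V

0.2869


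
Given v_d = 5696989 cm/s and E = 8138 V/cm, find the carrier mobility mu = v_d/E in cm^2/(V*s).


Step 1: mu = v_d / E
Step 2: mu = 5696989 / 8138
Step 3: mu = 700.05 cm^2/(V*s)

700.05


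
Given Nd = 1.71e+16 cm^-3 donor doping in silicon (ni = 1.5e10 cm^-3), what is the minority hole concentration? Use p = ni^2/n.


Step 1: Since Nd >> ni, n ≈ Nd = 1.71e+16 cm^-3
Step 2: p = ni^2 / n = (1.5e10)^2 / 1.71e+16
Step 3: p = 2.25e20 / 1.71e+16 = 1.32e+04 cm^-3

1.32e+04


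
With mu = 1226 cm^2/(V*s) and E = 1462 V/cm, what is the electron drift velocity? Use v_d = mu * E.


Step 1: v_d = mu * E
Step 2: v_d = 1226 * 1462 = 1792412
Step 3: v_d = 1.79e+06 cm/s

1.79e+06


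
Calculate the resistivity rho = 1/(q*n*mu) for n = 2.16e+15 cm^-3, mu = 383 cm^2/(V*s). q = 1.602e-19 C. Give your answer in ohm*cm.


Step 1: sigma = q * n * mu = 1.602e-19 * 2.16e+15 * 383 = 1.32530e-01 S/cm
Step 2: rho = 1 / sigma = 1 / 1.32530e-01 = 7.545 ohm*cm

7.545


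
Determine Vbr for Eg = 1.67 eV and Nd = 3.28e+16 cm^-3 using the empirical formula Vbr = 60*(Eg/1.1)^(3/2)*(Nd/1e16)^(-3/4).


Step 1: Eg/1.1 = 1.67/1.1 = 1.518182
Step 2: (Eg/1.1)^1.5 = 1.518182^1.5 = 1.870621
Step 3: (Nd/1e16)^(-0.75) = (3.28)^(-0.75) = 0.410293
Step 4: Vbr = 60 * 1.870621 * 0.410293 = 46.1 V

46.1


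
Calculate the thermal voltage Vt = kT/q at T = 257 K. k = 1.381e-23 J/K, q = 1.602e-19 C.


Step 1: kT = 1.381e-23 * 257 = 3.54917e-21 J
Step 2: Vt = kT/q = 3.54917e-21 / 1.602e-19
Step 3: Vt = 0.02215 V

0.02215


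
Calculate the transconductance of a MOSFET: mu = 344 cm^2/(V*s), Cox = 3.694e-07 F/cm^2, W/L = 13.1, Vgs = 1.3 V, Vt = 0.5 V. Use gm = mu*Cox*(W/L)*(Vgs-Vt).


Step 1: Vov = Vgs - Vt = 1.3 - 0.5 = 0.8 V
Step 2: gm = mu * Cox * (W/L) * Vov
Step 3: gm = 344 * 3.694e-07 * 13.1 * 0.8 = 1.33e-03 S

1.33e-03


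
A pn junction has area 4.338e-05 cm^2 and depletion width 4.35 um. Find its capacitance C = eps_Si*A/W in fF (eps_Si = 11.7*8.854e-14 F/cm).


Step 1: eps_Si = 11.7 * 8.854e-14 = 1.035918e-12 F/cm
Step 2: W in cm = 4.35 * 1e-4 = 4.35e-04 cm
Step 3: C = 1.035918e-12 * 4.338e-05 / 4.35e-04 = 1.033060e-13 F
Step 4: C = 103.31 fF

103.31


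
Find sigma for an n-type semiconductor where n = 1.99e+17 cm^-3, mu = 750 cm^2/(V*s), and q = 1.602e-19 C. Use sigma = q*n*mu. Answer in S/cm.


Step 1: sigma = q * n * mu
Step 2: sigma = 1.602e-19 * 1.99e+17 * 750
Step 3: sigma = 2.391e+01 S/cm

2.391e+01


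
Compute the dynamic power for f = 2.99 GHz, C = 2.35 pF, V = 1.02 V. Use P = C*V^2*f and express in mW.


Step 1: V^2 = 1.02^2 = 1.0404 V^2
Step 2: P = C*V^2*f = 2.35e-12 F * 1.0404 * 2.99e9 Hz
Step 3: P = 7.3103706e-03 W
Step 4: P = 7.31 mW

7.31


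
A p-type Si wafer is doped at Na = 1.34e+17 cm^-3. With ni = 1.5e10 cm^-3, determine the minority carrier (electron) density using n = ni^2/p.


Step 1: Majority hole concentration p ≈ Na = 1.34e+17 cm^-3
Step 2: n = ni^2 / Na = (1.5e10)^2 / 1.34e+17
Step 3: n = 1.68e+03 cm^-3

1.68e+03


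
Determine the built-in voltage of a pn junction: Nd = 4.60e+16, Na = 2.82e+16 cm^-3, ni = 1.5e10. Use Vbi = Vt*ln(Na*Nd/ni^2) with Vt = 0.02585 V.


Step 1: Compute Na*Nd/ni^2 = 2.82e+16 * 4.60e+16 / (1.5e10)^2 = 5.7653e+12
Step 2: ln(5.7653e+12) = 29.3829
Step 3: Vbi = 0.02585 * 29.3829 = 0.76 V

0.76


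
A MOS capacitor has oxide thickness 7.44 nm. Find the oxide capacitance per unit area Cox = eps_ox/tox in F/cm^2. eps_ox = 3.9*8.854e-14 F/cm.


Step 1: eps_ox = 3.9 * 8.854e-14 = 3.45306e-13 F/cm
Step 2: tox in cm = 7.44 nm * 1e-7 = 7.4400e-07 cm
Step 3: Cox = 3.45306e-13 / 7.4400e-07 = 4.64e-07 F/cm^2

4.64e-07


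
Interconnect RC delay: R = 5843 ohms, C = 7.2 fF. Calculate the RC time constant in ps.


Step 1: tau = R * C
Step 2: tau = 5843 * 7.2 fF = 5843 * 7.2e-15 F
Step 3: tau = 4.20696e-11 s = 42.0696 ps

42.0696


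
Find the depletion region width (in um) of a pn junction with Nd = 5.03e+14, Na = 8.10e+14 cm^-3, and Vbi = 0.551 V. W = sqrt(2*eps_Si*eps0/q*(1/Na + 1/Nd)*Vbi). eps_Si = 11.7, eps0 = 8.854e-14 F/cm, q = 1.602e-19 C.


Step 1: 1/Na + 1/Nd = 1/8.10e+14 + 1/5.03e+14 = 3.22264e-15
Step 2: 2*eps*eps0/q = 2*11.7*8.854e-14/1.602e-19 = 1.293281e+07
Step 3: W^2 = 1.293281e+07 * 3.22264e-15 * 0.551 = 2.29645e-08
Step 4: W = sqrt(2.29645e-08) = 1.515e-04 cm = 1.515 um

1.515


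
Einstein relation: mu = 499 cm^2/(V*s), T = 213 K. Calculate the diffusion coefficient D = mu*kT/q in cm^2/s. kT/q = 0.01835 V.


Step 1: D = mu * (kT/q)
Step 2: D = 499 * 0.01835
Step 3: D = 9.16 cm^2/s

9.16


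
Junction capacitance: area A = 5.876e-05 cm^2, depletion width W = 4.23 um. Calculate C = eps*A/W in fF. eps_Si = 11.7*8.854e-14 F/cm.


Step 1: eps_Si = 11.7 * 8.854e-14 = 1.035918e-12 F/cm
Step 2: W in cm = 4.23 * 1e-4 = 4.23e-04 cm
Step 3: C = 1.035918e-12 * 5.876e-05 / 4.23e-04 = 1.439020e-13 F
Step 4: C = 143.9 fF

143.9


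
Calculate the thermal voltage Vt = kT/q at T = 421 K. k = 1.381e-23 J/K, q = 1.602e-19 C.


Step 1: kT = 1.381e-23 * 421 = 5.81401e-21 J
Step 2: Vt = kT/q = 5.81401e-21 / 1.602e-19
Step 3: Vt = 0.03629 V

0.03629


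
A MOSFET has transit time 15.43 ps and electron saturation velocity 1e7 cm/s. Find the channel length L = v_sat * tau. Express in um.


Step 1: tau in seconds = 15.43 ps * 1e-12 = 1.5430e-11 s
Step 2: L = v_sat * tau = 1e7 * 1.5430e-11 = 1.5430e-04 cm
Step 3: L in um = 1.5430e-04 * 1e4 = 1.543 um

1.543


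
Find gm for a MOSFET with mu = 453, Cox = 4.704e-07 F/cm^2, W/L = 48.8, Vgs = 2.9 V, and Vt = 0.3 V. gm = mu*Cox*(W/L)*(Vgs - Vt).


Step 1: Vov = Vgs - Vt = 2.9 - 0.3 = 2.6 V
Step 2: gm = mu * Cox * (W/L) * Vov
Step 3: gm = 453 * 4.704e-07 * 48.8 * 2.6 = 2.70e-02 S

2.70e-02


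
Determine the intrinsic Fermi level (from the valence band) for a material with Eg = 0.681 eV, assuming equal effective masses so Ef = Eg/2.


Step 1: For an intrinsic semiconductor, the Fermi level sits at midgap.
Step 2: Ef = Eg / 2 = 0.681 / 2 = 0.3405 eV

0.3405


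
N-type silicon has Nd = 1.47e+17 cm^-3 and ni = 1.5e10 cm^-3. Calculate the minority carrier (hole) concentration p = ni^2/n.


Step 1: Since Nd >> ni, n ≈ Nd = 1.47e+17 cm^-3
Step 2: p = ni^2 / n = (1.5e10)^2 / 1.47e+17
Step 3: p = 2.25e20 / 1.47e+17 = 1.53e+03 cm^-3

1.53e+03


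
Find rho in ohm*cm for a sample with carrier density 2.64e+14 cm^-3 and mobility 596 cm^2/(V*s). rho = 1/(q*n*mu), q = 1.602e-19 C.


Step 1: sigma = q * n * mu = 1.602e-19 * 2.64e+14 * 596 = 2.52065e-02 S/cm
Step 2: rho = 1 / sigma = 1 / 2.52065e-02 = 39.67 ohm*cm

39.67
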